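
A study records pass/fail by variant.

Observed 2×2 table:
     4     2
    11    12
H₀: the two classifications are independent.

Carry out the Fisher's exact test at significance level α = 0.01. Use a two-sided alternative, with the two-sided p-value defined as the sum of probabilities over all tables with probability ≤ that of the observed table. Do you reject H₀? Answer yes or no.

Margins: r₁=6, r₂=23, c₁=15, c₂=14, n=29
p_obs = C(6,4)·C(23,11)/C(29,15); sum pmf over tables with pmf ≤ p_obs
p-value (two-sided) = 0.65134
At α=0.01: p ≥ α → fail to reject H₀

reject H₀: no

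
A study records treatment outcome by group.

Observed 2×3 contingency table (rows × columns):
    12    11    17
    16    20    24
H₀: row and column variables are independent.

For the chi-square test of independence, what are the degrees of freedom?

df = (r−1)(c−1) = (2−1)·(3−1) = 2

degrees of freedom = 2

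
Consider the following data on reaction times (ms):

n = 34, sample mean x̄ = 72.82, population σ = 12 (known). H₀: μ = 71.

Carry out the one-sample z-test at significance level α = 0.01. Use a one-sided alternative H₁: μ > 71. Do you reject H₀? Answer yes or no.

reject H₀: no

SE = σ/√n = 12/√34 = 2.0580
z = (x̄−μ₀)/SE = (72.82−71)/2.0580 = 0.8844
p-value (one-sided, H₁ greater) = 0.18825
At α=0.01: p ≥ α → fail to reject H₀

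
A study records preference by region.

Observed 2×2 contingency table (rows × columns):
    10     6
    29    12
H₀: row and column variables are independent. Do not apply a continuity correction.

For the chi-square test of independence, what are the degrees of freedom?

df = (r−1)(c−1) = (2−1)·(2−1) = 1

degrees of freedom = 1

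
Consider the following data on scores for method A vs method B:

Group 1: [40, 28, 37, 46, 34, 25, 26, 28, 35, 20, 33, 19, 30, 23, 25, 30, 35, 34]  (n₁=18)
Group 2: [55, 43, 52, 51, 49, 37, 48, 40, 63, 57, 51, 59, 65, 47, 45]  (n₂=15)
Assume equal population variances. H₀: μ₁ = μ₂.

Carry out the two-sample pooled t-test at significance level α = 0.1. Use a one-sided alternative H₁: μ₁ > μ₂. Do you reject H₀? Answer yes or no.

reject H₀: no

x̄₁=30.444, s₁=7.014, n₁=18
x̄₂=50.800, s₂=8.029, n₂=15
s_p² = [17·7.014² + 14·8.029²]/31 = 56.0918
SE = √(s_p²·(1/18+1/15)) = 2.6183
t = (30.444−50.800)/2.6183 = -7.7742
df = 31
p-value (one-sided, H₁ greater) = 1.00000
At α=0.1: p ≥ α → fail to reject H₀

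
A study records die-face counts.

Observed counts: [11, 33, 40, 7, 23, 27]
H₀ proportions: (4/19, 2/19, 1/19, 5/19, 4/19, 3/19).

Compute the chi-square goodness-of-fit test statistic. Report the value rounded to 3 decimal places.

test statistic = 203.938

n = 141; E_i = n·p_i = [29.68, 14.84, 7.42, 37.11, 29.68, 22.26]
χ² = (11−29.68)²/29.68 + (33−14.84)²/14.84 + (40−7.42)²/7.42 + (7−37.11)²/37.11 + (23−29.68)²/29.68 + (27−22.26)²/22.26 = 203.9376
df = 5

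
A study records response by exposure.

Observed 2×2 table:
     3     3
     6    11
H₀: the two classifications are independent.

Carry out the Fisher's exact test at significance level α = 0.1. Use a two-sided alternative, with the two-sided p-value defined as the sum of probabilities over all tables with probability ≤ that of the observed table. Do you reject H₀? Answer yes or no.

Margins: r₁=6, r₂=17, c₁=9, c₂=14, n=23
p_obs = C(6,3)·C(17,6)/C(23,9); sum pmf over tables with pmf ≤ p_obs
p-value (two-sided) = 0.64302
At α=0.1: p ≥ α → fail to reject H₀

reject H₀: no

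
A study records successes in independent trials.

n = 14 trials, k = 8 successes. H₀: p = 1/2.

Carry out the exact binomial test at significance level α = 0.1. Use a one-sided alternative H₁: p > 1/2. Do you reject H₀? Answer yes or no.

reject H₀: no

Exact binomial: n=14, k=8, p₀=1/2=0.5000
P(X≥8) from Σ C(n,i)·p₀^i·(1−p₀)^(n−i)
p-value (one-sided, H₁ greater) = 0.39526
At α=0.1: p ≥ α → fail to reject H₀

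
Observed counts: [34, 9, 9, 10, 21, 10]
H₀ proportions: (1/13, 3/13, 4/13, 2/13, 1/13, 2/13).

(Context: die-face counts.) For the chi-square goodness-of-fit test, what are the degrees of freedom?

degrees of freedom = 5

df = k − 1 = 6 − 1 = 5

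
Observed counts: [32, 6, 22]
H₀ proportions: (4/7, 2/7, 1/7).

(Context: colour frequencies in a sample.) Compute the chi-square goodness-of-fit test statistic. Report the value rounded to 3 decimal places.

n = 60; E_i = n·p_i = [34.29, 17.14, 8.57]
χ² = (32−34.29)²/34.29 + (6−17.14)²/17.14 + (22−8.57)²/8.57 = 28.4333
df = 2

test statistic = 28.433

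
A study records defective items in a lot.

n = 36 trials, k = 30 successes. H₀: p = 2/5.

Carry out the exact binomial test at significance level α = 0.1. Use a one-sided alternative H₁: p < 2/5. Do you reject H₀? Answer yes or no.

reject H₀: no

Exact binomial: n=36, k=30, p₀=2/5=0.4000
P(X≤30) from Σ C(n,i)·p₀^i·(1−p₀)^(n−i)
p-value (one-sided, H₁ less) = 1.00000
At α=0.1: p ≥ α → fail to reject H₀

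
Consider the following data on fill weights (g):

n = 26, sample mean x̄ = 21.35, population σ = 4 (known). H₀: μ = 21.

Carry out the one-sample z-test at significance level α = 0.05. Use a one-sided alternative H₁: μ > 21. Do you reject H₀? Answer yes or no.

SE = σ/√n = 4/√26 = 0.7845
z = (x̄−μ₀)/SE = (21.35−21)/0.7845 = 0.4462
p-value (one-sided, H₁ greater) = 0.32774
At α=0.05: p ≥ α → fail to reject H₀

reject H₀: no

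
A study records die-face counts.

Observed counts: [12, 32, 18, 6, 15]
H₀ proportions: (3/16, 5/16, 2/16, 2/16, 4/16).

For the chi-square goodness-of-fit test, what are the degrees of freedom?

df = k − 1 = 5 − 1 = 4

degrees of freedom = 4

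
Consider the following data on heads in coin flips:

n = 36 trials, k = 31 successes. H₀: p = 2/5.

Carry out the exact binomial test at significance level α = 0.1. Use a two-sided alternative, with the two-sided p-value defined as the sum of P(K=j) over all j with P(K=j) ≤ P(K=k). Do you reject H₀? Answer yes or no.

reject H₀: yes

Exact binomial: n=36, k=31, p₀=2/5=0.4000
P(X=j) = C(n,j)·p₀^j·(1−p₀)^(n−j); p = Σ P(X=j) over j with P(X=j) ≤ P(X=31)
p-value (two-sided) = 0.00000
At α=0.1: p < α → reject H₀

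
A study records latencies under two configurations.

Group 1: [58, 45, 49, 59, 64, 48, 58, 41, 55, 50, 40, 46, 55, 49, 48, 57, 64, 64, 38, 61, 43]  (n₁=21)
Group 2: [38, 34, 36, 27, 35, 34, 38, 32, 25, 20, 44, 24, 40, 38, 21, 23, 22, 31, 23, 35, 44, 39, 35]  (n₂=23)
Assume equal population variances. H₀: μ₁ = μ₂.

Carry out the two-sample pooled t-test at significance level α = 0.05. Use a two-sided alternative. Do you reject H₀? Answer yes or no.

reject H₀: yes

x̄₁=52.000, s₁=8.240, n₁=21
x̄₂=32.087, s₂=7.465, n₂=23
s_p² = [20·8.240² + 22·7.465²]/42 = 61.5197
SE = √(s_p²·(1/21+1/23)) = 2.3673
t = (52.000−32.087)/2.3673 = 8.4116
df = 42
p-value (two-sided) = 0.00000
At α=0.05: p < α → reject H₀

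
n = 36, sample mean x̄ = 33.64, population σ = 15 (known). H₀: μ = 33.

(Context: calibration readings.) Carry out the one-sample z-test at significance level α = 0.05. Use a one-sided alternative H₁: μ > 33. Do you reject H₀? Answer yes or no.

reject H₀: no

SE = σ/√n = 15/√36 = 2.5000
z = (x̄−μ₀)/SE = (33.64−33)/2.5000 = 0.2560
p-value (one-sided, H₁ greater) = 0.39898
At α=0.05: p ≥ α → fail to reject H₀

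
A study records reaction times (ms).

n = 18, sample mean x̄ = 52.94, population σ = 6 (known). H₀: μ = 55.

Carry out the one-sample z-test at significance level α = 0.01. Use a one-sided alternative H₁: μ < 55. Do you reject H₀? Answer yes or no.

SE = σ/√n = 6/√18 = 1.4142
z = (x̄−μ₀)/SE = (52.94−55)/1.4142 = -1.4566
p-value (one-sided, H₁ less) = 0.07261
At α=0.01: p ≥ α → fail to reject H₀

reject H₀: no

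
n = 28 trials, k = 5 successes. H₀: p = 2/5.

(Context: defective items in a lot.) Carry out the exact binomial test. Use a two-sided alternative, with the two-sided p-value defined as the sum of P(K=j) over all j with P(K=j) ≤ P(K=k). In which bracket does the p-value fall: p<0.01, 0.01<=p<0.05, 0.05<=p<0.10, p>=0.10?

p-value bracket: 0.01<=p<0.05

Exact binomial: n=28, k=5, p₀=2/5=0.4000
P(X=j) = C(n,j)·p₀^j·(1−p₀)^(n−j); p = Σ P(X=j) over j with P(X=j) ≤ P(X=5)
p-value (two-sided) = 0.01927
→ bracket: 0.01<=p<0.05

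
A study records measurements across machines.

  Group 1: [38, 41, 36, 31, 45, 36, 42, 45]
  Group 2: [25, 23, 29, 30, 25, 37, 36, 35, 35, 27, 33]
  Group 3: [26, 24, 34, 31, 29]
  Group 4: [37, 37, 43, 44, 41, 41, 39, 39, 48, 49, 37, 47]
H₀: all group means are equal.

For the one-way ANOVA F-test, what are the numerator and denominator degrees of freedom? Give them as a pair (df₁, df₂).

degrees of freedom = [3, 32]

k = 4 groups, N = 36 total
df = (k−1, N−k) = (4−1, 36−4) = (3, 32)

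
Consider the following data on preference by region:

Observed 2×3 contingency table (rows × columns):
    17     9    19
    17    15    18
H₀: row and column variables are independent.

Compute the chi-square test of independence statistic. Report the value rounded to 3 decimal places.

test statistic = 1.267

Row totals [45, 50], col totals [34, 24, 37], n=95
χ² = (17−16.11)²/16.11 + (9−11.37)²/11.37 + (19−17.53)²/17.53 + (17−17.89)²/17.89 + (15−12.63)²/12.63 + (18−19.47)²/19.47 = 1.2674
df = 2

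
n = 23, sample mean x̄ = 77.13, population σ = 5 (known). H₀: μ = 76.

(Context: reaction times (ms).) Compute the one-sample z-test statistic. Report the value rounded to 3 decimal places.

SE = σ/√n = 5/√23 = 1.0426
z = (x̄−μ₀)/SE = (77.13−76)/1.0426 = 1.0839

test statistic = 1.084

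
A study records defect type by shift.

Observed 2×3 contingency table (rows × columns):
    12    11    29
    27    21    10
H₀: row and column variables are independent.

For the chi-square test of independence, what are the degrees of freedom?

df = (r−1)(c−1) = (2−1)·(3−1) = 2

degrees of freedom = 2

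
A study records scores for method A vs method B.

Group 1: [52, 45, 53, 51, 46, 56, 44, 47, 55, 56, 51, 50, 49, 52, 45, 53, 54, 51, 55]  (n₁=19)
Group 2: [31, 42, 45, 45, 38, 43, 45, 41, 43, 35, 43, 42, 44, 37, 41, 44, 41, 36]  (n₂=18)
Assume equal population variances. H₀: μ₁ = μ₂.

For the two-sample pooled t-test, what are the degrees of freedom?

df = n₁ + n₂ − 2 = 19 + 18 − 2 = 35

degrees of freedom = 35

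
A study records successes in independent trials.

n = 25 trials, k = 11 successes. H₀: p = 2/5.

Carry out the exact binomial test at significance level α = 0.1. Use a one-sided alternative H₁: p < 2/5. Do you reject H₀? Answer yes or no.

reject H₀: no

Exact binomial: n=25, k=11, p₀=2/5=0.4000
P(X≤11) from Σ C(n,i)·p₀^i·(1−p₀)^(n−i)
p-value (one-sided, H₁ less) = 0.73228
At α=0.1: p ≥ α → fail to reject H₀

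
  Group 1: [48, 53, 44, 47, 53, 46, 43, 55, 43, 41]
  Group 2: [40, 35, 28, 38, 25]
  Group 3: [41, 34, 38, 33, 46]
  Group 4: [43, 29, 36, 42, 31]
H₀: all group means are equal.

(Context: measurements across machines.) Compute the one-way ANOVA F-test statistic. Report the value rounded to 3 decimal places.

Group means [47.30, 33.20, 38.40, 36.20], grand mean 40.480
SSB = Σnᵢ(x̄ᵢ−x̄)² = 843.340; SSW = ΣΣ(x−x̄ᵢ)² = 652.900
MSB = 843.340/3 = 281.1133; MSW = 652.900/21 = 31.0905
F = MSB/MSW = 9.0418
df = (3, 21)

test statistic = 9.042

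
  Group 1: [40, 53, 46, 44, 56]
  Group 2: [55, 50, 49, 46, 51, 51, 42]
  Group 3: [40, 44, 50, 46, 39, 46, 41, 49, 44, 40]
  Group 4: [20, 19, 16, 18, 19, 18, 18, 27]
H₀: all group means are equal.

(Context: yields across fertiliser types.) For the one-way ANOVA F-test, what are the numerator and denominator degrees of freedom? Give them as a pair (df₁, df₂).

degrees of freedom = [3, 26]

k = 4 groups, N = 30 total
df = (k−1, N−k) = (4−1, 30−4) = (3, 26)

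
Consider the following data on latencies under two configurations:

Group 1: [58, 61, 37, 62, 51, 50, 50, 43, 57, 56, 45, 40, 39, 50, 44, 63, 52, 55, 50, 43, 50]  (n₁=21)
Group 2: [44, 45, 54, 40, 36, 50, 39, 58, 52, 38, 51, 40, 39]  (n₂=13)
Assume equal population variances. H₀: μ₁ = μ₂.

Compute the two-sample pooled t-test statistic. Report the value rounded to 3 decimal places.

test statistic = 1.983

x̄₁=50.286, s₁=7.617, n₁=21
x̄₂=45.077, s₂=7.147, n₂=13
s_p² = [20·7.617² + 12·7.147²]/32 = 55.4128
SE = √(s_p²·(1/21+1/13)) = 2.6270
t = (50.286−45.077)/2.6270 = 1.9828
df = 32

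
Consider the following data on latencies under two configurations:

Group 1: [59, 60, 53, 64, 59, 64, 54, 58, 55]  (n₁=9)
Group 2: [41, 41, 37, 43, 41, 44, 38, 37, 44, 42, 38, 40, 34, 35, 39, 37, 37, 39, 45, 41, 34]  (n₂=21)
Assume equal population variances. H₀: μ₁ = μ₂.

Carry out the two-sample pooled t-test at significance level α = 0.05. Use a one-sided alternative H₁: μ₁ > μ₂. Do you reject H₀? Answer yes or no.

x̄₁=58.444, s₁=3.972, n₁=9
x̄₂=39.381, s₂=3.232, n₂=21
s_p² = [8·3.972² + 20·3.232²]/28 = 11.9705
SE = √(s_p²·(1/9+1/21)) = 1.3784
t = (58.444−39.381)/1.3784 = 13.8298
df = 28
p-value (one-sided, H₁ greater) = 0.00000
At α=0.05: p < α → reject H₀

reject H₀: yes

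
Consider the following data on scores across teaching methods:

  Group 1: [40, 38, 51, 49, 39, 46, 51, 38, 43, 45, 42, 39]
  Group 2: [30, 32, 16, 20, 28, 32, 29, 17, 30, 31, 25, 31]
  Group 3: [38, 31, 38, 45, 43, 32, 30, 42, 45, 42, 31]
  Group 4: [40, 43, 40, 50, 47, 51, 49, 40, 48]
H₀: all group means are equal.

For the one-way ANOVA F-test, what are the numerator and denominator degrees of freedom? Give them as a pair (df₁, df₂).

degrees of freedom = [3, 40]

k = 4 groups, N = 44 total
df = (k−1, N−k) = (4−1, 44−4) = (3, 40)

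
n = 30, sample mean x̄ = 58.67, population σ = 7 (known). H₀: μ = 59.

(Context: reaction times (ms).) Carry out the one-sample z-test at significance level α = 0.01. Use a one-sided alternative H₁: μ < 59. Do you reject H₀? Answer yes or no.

SE = σ/√n = 7/√30 = 1.2780
z = (x̄−μ₀)/SE = (58.67−59)/1.2780 = -0.2582
p-value (one-sided, H₁ less) = 0.39812
At α=0.01: p ≥ α → fail to reject H₀

reject H₀: no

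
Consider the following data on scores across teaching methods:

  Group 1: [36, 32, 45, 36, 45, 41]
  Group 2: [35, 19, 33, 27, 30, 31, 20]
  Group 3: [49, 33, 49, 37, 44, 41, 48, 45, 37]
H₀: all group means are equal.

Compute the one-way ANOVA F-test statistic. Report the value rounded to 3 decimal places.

Group means [39.17, 27.86, 42.56], grand mean 36.955
SSB = Σnᵢ(x̄ᵢ−x̄)² = 891.042; SSW = ΣΣ(x−x̄ᵢ)² = 651.913
MSB = 891.042/2 = 445.5209; MSW = 651.913/19 = 34.3112
F = MSB/MSW = 12.9847
df = (2, 19)

test statistic = 12.985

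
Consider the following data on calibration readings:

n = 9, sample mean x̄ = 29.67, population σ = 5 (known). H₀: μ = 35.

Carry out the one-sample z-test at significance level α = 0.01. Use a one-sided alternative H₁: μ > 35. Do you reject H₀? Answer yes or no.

reject H₀: no

SE = σ/√n = 5/√9 = 1.6667
z = (x̄−μ₀)/SE = (29.67−35)/1.6667 = -3.1980
p-value (one-sided, H₁ greater) = 0.99931
At α=0.01: p ≥ α → fail to reject H₀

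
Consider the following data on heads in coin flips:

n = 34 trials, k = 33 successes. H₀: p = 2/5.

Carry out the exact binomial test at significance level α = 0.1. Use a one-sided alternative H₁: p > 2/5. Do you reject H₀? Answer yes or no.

reject H₀: yes

Exact binomial: n=34, k=33, p₀=2/5=0.4000
P(X≥33) from Σ C(n,i)·p₀^i·(1−p₀)^(n−i)
p-value (one-sided, H₁ greater) = 0.00000
At α=0.1: p < α → reject H₀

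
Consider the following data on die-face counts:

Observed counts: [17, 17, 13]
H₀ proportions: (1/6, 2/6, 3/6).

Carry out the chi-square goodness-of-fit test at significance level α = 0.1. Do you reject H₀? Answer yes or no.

reject H₀: yes

n = 47; E_i = n·p_i = [7.83, 15.67, 23.50]
χ² = (17−7.83)²/7.83 + (17−15.67)²/15.67 + (13−23.50)²/23.50 = 15.5319
df = 2
p-value (upper-tail) = 0.00042
At α=0.1: p < α → reject H₀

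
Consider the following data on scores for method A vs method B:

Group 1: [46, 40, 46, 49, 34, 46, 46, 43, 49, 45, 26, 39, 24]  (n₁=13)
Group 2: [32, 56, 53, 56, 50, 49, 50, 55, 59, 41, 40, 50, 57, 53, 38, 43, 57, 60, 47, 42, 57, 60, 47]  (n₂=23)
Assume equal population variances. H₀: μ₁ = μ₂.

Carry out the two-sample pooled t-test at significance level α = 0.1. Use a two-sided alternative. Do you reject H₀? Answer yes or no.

reject H₀: yes

x̄₁=41.000, s₁=8.246, n₁=13
x̄₂=50.087, s₂=7.757, n₂=23
s_p² = [12·8.246² + 22·7.757²]/34 = 62.9361
SE = √(s_p²·(1/13+1/23)) = 2.7527
t = (41.000−50.087)/2.7527 = -3.3011
df = 34
p-value (two-sided) = 0.00227
At α=0.1: p < α → reject H₀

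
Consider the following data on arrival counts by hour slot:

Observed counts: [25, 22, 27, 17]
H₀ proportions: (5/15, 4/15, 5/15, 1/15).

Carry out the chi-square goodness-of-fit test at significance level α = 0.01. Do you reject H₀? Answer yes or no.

n = 91; E_i = n·p_i = [30.33, 24.27, 30.33, 6.07]
χ² = (25−30.33)²/30.33 + (22−24.27)²/24.27 + (27−30.33)²/30.33 + (17−6.07)²/6.07 = 21.2198
df = 3
p-value (upper-tail) = 0.00009
At α=0.01: p < α → reject H₀

reject H₀: yes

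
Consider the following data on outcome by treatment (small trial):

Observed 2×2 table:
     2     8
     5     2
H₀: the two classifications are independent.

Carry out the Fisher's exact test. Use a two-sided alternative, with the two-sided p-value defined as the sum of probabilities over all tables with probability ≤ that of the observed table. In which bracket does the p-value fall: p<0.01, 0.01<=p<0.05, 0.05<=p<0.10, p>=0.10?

p-value bracket: 0.05<=p<0.10

Margins: r₁=10, r₂=7, c₁=7, c₂=10, n=17
p_obs = C(10,2)·C(7,5)/C(17,7); sum pmf over tables with pmf ≤ p_obs
p-value (two-sided) = 0.05841
→ bracket: 0.05<=p<0.10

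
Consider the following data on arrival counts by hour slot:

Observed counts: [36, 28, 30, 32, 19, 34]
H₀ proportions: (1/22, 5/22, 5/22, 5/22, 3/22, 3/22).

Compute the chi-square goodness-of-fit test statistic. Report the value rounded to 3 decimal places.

test statistic = 108.999

n = 179; E_i = n·p_i = [8.14, 40.68, 40.68, 40.68, 24.41, 24.41]
χ² = (36−8.14)²/8.14 + (28−40.68)²/40.68 + (30−40.68)²/40.68 + (32−40.68)²/40.68 + (19−24.41)²/24.41 + (34−24.41)²/24.41 = 108.9993
df = 5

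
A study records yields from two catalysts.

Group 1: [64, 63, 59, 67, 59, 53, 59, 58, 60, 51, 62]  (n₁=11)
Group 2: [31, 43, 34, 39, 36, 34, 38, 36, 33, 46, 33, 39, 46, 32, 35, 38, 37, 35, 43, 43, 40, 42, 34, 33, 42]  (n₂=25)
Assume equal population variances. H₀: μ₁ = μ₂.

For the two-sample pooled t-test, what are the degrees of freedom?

degrees of freedom = 34

df = n₁ + n₂ − 2 = 11 + 25 − 2 = 34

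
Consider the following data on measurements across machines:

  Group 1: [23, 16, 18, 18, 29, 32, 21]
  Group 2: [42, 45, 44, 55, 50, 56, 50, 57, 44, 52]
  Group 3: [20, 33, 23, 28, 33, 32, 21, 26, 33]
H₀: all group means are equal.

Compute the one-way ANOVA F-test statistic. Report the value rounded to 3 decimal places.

test statistic = 58.752

Group means [22.43, 49.50, 27.67], grand mean 34.654
SSB = Σnᵢ(x̄ᵢ−x̄)² = 3689.670; SSW = ΣΣ(x−x̄ᵢ)² = 722.214
MSB = 3689.670/2 = 1844.8352; MSW = 722.214/23 = 31.4006
F = MSB/MSW = 58.7516
df = (2, 23)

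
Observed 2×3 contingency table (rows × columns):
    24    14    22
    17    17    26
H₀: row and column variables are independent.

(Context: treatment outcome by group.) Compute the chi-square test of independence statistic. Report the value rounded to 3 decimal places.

test statistic = 1.819

Row totals [60, 60], col totals [41, 31, 48], n=120
χ² = (24−20.50)²/20.50 + (14−15.50)²/15.50 + (22−24.00)²/24.00 + (17−20.50)²/20.50 + (17−15.50)²/15.50 + (26−24.00)²/24.00 = 1.8188
df = 2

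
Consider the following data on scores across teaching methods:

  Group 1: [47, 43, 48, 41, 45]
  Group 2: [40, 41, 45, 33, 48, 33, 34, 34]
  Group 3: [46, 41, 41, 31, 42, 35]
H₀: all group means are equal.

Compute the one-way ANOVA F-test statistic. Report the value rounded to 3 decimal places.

test statistic = 2.523

Group means [44.80, 38.50, 39.33], grand mean 40.421
SSB = Σnᵢ(x̄ᵢ−x̄)² = 132.498; SSW = ΣΣ(x−x̄ᵢ)² = 420.133
MSB = 132.498/2 = 66.2491; MSW = 420.133/16 = 26.2583
F = MSB/MSW = 2.5230
df = (2, 16)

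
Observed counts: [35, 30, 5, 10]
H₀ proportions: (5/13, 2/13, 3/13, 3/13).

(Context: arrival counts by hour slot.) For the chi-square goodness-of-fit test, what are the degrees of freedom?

degrees of freedom = 3

df = k − 1 = 4 − 1 = 3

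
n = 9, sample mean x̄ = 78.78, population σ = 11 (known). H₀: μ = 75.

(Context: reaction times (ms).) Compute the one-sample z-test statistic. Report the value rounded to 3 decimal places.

SE = σ/√n = 11/√9 = 3.6667
z = (x̄−μ₀)/SE = (78.78−75)/3.6667 = 1.0309

test statistic = 1.031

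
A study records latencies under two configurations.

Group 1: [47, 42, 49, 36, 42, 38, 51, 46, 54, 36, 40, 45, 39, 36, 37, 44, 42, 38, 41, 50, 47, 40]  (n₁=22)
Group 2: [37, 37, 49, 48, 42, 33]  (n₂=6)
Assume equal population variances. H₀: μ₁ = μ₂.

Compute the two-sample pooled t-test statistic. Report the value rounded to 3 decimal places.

x̄₁=42.727, s₁=5.293, n₁=22
x̄₂=41.000, s₂=6.481, n₂=6
s_p² = [21·5.293² + 5·6.481²]/26 = 30.7063
SE = √(s_p²·(1/22+1/6)) = 2.5521
t = (42.727−41.000)/2.5521 = 0.6768
df = 26

test statistic = 0.677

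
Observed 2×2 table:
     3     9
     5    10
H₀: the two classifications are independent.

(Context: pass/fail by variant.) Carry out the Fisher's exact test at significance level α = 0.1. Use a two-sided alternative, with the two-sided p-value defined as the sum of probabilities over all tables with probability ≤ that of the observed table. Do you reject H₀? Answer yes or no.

Margins: r₁=12, r₂=15, c₁=8, c₂=19, n=27
p_obs = C(12,3)·C(15,5)/C(27,8); sum pmf over tables with pmf ≤ p_obs
p-value (two-sided) = 0.69565
At α=0.1: p ≥ α → fail to reject H₀

reject H₀: no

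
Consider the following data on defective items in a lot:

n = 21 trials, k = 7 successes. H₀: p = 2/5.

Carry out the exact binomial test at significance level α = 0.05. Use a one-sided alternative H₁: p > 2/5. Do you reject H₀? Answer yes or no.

Exact binomial: n=21, k=7, p₀=2/5=0.4000
P(X≥7) from Σ C(n,i)·p₀^i·(1−p₀)^(n−i)
p-value (one-sided, H₁ greater) = 0.79975
At α=0.05: p ≥ α → fail to reject H₀

reject H₀: no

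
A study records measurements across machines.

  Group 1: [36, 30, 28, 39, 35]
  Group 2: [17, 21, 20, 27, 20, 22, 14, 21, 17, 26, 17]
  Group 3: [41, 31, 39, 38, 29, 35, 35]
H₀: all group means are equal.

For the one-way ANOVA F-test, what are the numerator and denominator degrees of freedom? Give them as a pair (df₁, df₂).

k = 3 groups, N = 23 total
df = (k−1, N−k) = (3−1, 23−3) = (2, 20)

degrees of freedom = [2, 20]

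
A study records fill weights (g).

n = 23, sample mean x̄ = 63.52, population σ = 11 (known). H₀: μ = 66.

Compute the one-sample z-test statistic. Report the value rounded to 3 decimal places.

SE = σ/√n = 11/√23 = 2.2937
z = (x̄−μ₀)/SE = (63.52−66)/2.2937 = -1.0812

test statistic = -1.081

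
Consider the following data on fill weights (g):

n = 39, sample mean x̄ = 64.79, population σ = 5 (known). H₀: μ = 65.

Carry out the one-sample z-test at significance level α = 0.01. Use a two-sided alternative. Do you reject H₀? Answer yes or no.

SE = σ/√n = 5/√39 = 0.8006
z = (x̄−μ₀)/SE = (64.79−65)/0.8006 = -0.2623
p-value (two-sided) = 0.79310
At α=0.01: p ≥ α → fail to reject H₀

reject H₀: no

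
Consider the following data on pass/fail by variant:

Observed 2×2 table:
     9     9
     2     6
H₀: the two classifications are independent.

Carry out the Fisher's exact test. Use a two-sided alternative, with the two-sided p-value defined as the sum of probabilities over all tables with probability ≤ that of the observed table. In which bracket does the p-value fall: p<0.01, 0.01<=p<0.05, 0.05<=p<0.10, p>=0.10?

Margins: r₁=18, r₂=8, c₁=11, c₂=15, n=26
p_obs = C(18,9)·C(8,2)/C(26,11); sum pmf over tables with pmf ≤ p_obs
p-value (two-sided) = 0.39451
→ bracket: p>=0.10

p-value bracket: p>=0.10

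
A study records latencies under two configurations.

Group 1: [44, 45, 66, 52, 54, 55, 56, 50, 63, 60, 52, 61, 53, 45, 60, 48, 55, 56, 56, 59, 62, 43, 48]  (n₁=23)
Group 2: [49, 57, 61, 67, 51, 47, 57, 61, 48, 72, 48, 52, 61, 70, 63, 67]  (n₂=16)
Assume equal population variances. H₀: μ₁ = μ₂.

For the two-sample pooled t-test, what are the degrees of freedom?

degrees of freedom = 37

df = n₁ + n₂ − 2 = 23 + 16 − 2 = 37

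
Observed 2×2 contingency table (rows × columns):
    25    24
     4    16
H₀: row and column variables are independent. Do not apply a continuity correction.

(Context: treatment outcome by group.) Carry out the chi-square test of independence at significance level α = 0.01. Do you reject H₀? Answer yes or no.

Row totals [49, 20], col totals [29, 40], n=69
χ² = (25−20.59)²/20.59 + (24−28.41)²/28.41 + (4−8.41)²/8.41 + (16−11.59)²/11.59 = 5.6093
df = 1
p-value (upper-tail) = 0.01786
At α=0.01: p ≥ α → fail to reject H₀

reject H₀: no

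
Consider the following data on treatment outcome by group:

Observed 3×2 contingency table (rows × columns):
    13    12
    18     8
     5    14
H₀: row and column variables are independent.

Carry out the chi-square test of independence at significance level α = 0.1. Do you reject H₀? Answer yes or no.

reject H₀: yes

Row totals [25, 26, 19], col totals [36, 34], n=70
χ² = (13−12.86)²/12.86 + (12−12.14)²/12.14 + (18−13.37)²/13.37 + (8−12.63)²/12.63 + (5−9.77)²/9.77 + (14−9.23)²/9.23 = 8.0988
df = 2
p-value (upper-tail) = 0.01743
At α=0.1: p < α → reject H₀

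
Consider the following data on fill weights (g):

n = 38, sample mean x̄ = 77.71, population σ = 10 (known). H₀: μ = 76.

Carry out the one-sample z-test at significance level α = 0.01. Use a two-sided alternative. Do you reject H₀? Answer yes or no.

reject H₀: no

SE = σ/√n = 10/√38 = 1.6222
z = (x̄−μ₀)/SE = (77.71−76)/1.6222 = 1.0541
p-value (two-sided) = 0.29183
At α=0.01: p ≥ α → fail to reject H₀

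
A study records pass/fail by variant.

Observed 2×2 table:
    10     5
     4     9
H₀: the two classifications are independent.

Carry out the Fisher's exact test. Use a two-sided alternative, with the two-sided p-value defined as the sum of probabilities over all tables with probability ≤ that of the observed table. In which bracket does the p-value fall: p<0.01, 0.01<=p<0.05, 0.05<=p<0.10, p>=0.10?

p-value bracket: p>=0.10

Margins: r₁=15, r₂=13, c₁=14, c₂=14, n=28
p_obs = C(15,10)·C(13,4)/C(28,14); sum pmf over tables with pmf ≤ p_obs
p-value (two-sided) = 0.12835
→ bracket: p>=0.10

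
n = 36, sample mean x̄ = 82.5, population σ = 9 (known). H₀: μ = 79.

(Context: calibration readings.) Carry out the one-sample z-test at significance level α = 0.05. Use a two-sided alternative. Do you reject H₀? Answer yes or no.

SE = σ/√n = 9/√36 = 1.5000
z = (x̄−μ₀)/SE = (82.5−79)/1.5000 = 2.3333
p-value (two-sided) = 0.01963
At α=0.05: p < α → reject H₀

reject H₀: yes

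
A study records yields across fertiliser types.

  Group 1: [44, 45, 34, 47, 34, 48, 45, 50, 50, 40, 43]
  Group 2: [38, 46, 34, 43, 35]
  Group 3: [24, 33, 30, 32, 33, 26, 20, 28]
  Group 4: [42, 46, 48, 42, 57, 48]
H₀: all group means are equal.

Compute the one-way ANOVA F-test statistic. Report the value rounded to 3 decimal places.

test statistic = 18.506

Group means [43.64, 39.20, 28.25, 47.17], grand mean 39.500
SSB = Σnᵢ(x̄ᵢ−x̄)² = 1553.821; SSW = ΣΣ(x−x̄ᵢ)² = 727.679
MSB = 1553.821/3 = 517.9404; MSW = 727.679/26 = 27.9876
F = MSB/MSW = 18.5060
df = (3, 26)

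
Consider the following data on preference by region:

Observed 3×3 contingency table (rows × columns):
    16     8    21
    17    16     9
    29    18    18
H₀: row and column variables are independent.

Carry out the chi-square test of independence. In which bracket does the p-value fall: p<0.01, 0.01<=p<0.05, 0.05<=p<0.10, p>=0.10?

p-value bracket: 0.05<=p<0.10

Row totals [45, 42, 65], col totals [62, 42, 48], n=152
χ² = (16−18.36)²/18.36 + (8−12.43)²/12.43 + (21−14.21)²/14.21 + (17−17.13)²/17.13 + (16−11.61)²/11.61 + (9−13.26)²/13.26 + (29−26.51)²/26.51 + (18−17.96)²/17.96 + (18−20.53)²/20.53 = 8.7072
df = 4
p-value (upper-tail) = 0.06885
→ bracket: 0.05<=p<0.10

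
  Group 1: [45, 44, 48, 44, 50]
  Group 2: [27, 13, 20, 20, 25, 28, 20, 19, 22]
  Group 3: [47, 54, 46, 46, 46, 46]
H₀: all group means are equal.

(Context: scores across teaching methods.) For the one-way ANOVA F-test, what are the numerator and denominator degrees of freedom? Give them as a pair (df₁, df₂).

k = 3 groups, N = 20 total
df = (k−1, N−k) = (3−1, 20−3) = (2, 17)

degrees of freedom = [2, 17]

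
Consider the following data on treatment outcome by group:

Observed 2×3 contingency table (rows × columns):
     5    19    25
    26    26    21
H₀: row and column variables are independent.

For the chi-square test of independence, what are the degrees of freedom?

df = (r−1)(c−1) = (2−1)·(3−1) = 2

degrees of freedom = 2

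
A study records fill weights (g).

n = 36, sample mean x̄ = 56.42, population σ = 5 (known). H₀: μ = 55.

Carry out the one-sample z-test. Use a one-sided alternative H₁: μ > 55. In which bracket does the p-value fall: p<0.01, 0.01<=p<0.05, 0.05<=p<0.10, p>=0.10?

SE = σ/√n = 5/√36 = 0.8333
z = (x̄−μ₀)/SE = (56.42−55)/0.8333 = 1.7040
p-value (one-sided, H₁ greater) = 0.04419
→ bracket: 0.01<=p<0.05

p-value bracket: 0.01<=p<0.05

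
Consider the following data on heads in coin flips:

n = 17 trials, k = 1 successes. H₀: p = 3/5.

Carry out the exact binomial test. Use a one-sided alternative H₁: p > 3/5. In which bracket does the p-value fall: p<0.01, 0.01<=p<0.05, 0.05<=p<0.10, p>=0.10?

p-value bracket: p>=0.10

Exact binomial: n=17, k=1, p₀=3/5=0.6000
P(X≥1) from Σ C(n,i)·p₀^i·(1−p₀)^(n−i)
p-value (one-sided, H₁ greater) = 1.00000
→ bracket: p>=0.10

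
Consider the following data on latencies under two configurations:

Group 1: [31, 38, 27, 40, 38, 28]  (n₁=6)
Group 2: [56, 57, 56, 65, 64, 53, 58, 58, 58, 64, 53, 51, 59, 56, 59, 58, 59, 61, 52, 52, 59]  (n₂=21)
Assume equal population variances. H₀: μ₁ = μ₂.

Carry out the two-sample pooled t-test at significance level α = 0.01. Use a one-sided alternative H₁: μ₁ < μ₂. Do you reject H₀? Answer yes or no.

x̄₁=33.667, s₁=5.680, n₁=6
x̄₂=57.524, s₂=3.958, n₂=21
s_p² = [5·5.680² + 20·3.958²]/25 = 18.9829
SE = √(s_p²·(1/6+1/21)) = 2.0169
t = (33.667−57.524)/2.0169 = -11.8288
df = 25
p-value (one-sided, H₁ less) = 0.00000
At α=0.01: p < α → reject H₀

reject H₀: yes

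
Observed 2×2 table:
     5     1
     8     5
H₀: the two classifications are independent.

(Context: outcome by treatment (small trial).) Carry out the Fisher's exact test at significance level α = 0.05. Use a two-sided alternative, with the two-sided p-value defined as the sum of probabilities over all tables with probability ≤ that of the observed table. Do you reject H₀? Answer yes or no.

reject H₀: no

Margins: r₁=6, r₂=13, c₁=13, c₂=6, n=19
p_obs = C(6,5)·C(13,8)/C(19,13); sum pmf over tables with pmf ≤ p_obs
p-value (two-sided) = 0.60471
At α=0.05: p ≥ α → fail to reject H₀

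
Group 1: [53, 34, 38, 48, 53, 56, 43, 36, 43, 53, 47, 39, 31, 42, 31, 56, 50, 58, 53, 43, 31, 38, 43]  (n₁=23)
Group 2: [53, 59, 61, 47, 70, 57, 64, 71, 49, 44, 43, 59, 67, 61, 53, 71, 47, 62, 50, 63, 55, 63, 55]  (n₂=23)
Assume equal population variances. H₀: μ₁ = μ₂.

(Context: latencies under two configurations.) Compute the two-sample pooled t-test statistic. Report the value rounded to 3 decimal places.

x̄₁=44.304, s₁=8.642, n₁=23
x̄₂=57.565, s₂=8.414, n₂=23
s_p² = [22·8.642² + 22·8.414²]/44 = 72.7391
SE = √(s_p²·(1/23+1/23)) = 2.5150
t = (44.304−57.565)/2.5150 = -5.2727
df = 44

test statistic = -5.273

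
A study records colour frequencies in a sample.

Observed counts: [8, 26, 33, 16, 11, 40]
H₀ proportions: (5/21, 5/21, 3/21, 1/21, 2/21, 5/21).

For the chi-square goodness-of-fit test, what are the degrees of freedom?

degrees of freedom = 5

df = k − 1 = 6 − 1 = 5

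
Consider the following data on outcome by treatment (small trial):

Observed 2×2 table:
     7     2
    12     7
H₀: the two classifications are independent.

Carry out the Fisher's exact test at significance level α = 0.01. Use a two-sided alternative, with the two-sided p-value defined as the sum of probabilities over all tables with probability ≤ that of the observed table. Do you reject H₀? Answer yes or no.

reject H₀: no

Margins: r₁=9, r₂=19, c₁=19, c₂=9, n=28
p_obs = C(9,7)·C(19,12)/C(28,19); sum pmf over tables with pmf ≤ p_obs
p-value (two-sided) = 0.67003
At α=0.01: p ≥ α → fail to reject H₀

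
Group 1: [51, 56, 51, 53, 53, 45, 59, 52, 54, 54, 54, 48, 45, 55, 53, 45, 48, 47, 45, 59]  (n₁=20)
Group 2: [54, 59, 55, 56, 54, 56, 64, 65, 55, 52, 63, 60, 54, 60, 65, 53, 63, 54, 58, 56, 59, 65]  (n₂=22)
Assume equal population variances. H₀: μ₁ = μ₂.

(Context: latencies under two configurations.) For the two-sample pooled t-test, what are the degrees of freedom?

df = n₁ + n₂ − 2 = 20 + 22 − 2 = 40

degrees of freedom = 40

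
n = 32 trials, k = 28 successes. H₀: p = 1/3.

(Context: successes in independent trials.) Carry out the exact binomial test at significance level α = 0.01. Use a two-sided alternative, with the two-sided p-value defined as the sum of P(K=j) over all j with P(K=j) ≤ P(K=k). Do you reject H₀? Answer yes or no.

reject H₀: yes

Exact binomial: n=32, k=28, p₀=1/3=0.3333
P(X=j) = C(n,j)·p₀^j·(1−p₀)^(n−j); p = Σ P(X=j) over j with P(X=j) ≤ P(X=28)
p-value (two-sided) = 0.00000
At α=0.01: p < α → reject H₀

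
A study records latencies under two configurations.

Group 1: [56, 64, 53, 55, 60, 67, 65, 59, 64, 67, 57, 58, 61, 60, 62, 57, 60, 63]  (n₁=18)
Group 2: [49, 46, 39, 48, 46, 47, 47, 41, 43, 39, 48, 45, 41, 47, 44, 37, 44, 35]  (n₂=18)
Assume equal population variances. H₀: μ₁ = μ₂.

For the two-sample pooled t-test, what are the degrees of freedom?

df = n₁ + n₂ − 2 = 18 + 18 − 2 = 34

degrees of freedom = 34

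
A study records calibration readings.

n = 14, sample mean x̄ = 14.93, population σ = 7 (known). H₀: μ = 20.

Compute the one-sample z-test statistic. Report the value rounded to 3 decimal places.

SE = σ/√n = 7/√14 = 1.8708
z = (x̄−μ₀)/SE = (14.93−20)/1.8708 = -2.7100

test statistic = -2.710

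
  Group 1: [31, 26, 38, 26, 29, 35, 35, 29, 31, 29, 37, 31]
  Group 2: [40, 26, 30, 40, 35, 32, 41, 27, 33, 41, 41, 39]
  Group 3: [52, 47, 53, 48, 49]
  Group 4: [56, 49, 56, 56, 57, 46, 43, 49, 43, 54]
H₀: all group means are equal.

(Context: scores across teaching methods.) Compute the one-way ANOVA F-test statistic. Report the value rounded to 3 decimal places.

test statistic = 38.973

Group means [31.42, 35.42, 49.80, 50.90], grand mean 40.000
SSB = Σnᵢ(x̄ᵢ−x̄)² = 2804.467; SSW = ΣΣ(x−x̄ᵢ)² = 839.533
MSB = 2804.467/3 = 934.8222; MSW = 839.533/35 = 23.9867
F = MSB/MSW = 38.9726
df = (3, 35)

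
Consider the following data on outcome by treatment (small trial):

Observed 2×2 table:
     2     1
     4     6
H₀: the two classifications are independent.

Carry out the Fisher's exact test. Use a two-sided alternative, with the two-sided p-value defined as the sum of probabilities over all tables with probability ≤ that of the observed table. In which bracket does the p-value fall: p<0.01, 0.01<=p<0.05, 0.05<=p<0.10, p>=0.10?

Margins: r₁=3, r₂=10, c₁=6, c₂=7, n=13
p_obs = C(3,2)·C(10,4)/C(13,6); sum pmf over tables with pmf ≤ p_obs
p-value (two-sided) = 0.55944
→ bracket: p>=0.10

p-value bracket: p>=0.10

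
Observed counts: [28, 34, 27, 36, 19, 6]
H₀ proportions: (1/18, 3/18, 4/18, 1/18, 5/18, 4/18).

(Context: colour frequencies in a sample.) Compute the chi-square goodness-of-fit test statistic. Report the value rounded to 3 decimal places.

n = 150; E_i = n·p_i = [8.33, 25.00, 33.33, 8.33, 41.67, 33.33]
χ² = (28−8.33)²/8.33 + (34−25.00)²/25.00 + (27−33.33)²/33.33 + (36−8.33)²/8.33 + (19−41.67)²/41.67 + (6−33.33)²/33.33 = 177.4540
df = 5

test statistic = 177.454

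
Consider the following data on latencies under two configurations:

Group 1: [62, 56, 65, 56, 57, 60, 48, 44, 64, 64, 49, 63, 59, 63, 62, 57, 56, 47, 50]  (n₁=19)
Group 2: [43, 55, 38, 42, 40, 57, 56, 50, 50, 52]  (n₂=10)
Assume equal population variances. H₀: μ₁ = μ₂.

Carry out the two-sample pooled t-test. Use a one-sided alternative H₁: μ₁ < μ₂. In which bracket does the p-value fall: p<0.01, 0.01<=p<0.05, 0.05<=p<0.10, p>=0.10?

p-value bracket: p>=0.10

x̄₁=56.947, s₁=6.510, n₁=19
x̄₂=48.300, s₂=7.009, n₂=10
s_p² = [18·6.510² + 9·7.009²]/27 = 44.6314
SE = √(s_p²·(1/19+1/10)) = 2.6100
t = (56.947−48.300)/2.6100 = 3.3132
df = 27
p-value (one-sided, H₁ less) = 0.99868
→ bracket: p>=0.10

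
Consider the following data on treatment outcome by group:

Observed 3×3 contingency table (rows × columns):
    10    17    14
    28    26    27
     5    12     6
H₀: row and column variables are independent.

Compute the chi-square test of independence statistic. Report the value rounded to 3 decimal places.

Row totals [41, 81, 23], col totals [43, 55, 47], n=145
χ² = (10−12.16)²/12.16 + (17−15.55)²/15.55 + (14−13.29)²/13.29 + (28−24.02)²/24.02 + (26−30.72)²/30.72 + (27−26.26)²/26.26 + (5−6.82)²/6.82 + (12−8.72)²/8.72 + (6−7.46)²/7.46 = 3.9629
df = 4

test statistic = 3.963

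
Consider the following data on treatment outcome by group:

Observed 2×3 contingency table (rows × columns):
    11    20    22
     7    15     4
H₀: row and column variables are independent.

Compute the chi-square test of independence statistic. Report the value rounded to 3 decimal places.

test statistic = 5.477

Row totals [53, 26], col totals [18, 35, 26], n=79
χ² = (11−12.08)²/12.08 + (20−23.48)²/23.48 + (22−17.44)²/17.44 + (7−5.92)²/5.92 + (15−11.52)²/11.52 + (4−8.56)²/8.56 = 5.4766
df = 2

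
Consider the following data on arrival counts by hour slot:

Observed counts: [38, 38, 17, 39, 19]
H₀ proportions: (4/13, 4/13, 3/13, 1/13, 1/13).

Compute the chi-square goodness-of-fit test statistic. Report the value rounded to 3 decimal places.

test statistic = 81.479

n = 151; E_i = n·p_i = [46.46, 46.46, 34.85, 11.62, 11.62]
χ² = (38−46.46)²/46.46 + (38−46.46)²/46.46 + (17−34.85)²/34.85 + (39−11.62)²/11.62 + (19−11.62)²/11.62 = 81.4790
df = 4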